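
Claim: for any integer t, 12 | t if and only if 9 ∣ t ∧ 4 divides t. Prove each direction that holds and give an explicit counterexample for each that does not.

(⇒) fails; (⇐) holds.

(⇒) This fails: take t = 12. Certainly 12 ∣ 12, but 9 ∤ 12.

(⇐) Suppose 9 ∣ t and 4 ∣ t. Any common multiple of 9 and 4 is a multiple of their lcm; here gcd(9, 4) = 1, so lcm(9, 4) = 9·4 = 36, so 36 ∣ t. Since 12 ∣ 36, it follows that 12 ∣ t.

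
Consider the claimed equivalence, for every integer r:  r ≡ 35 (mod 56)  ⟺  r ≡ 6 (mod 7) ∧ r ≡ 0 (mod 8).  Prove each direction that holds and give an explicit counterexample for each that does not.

Both directions fail.

(⟹) This fails: r = 35 gives 35 ≡ 35 (mod 56) but 35 ≡ 0 (mod 7), so the conjunction on the right does not hold.

(⟸) This fails: r = 48 satisfies both congruences on the right (48 ≡ 6 mod 7 and 48 ≡ 0 mod 8) yet 48 ≡ 48 (mod 56), not 35.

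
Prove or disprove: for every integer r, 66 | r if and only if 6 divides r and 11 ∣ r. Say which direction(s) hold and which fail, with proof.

(→) If 66 ∣ r, write r = 66q. Since 66 = 11·6, r = 6·(11q), so 6 ∣ r; and since 66 = 6·11, r = 11·(6q), so 11 ∣ r.

(←) Suppose 6 ∣ r and 11 ∣ r. Any common multiple of 6 and 11 is a multiple of their lcm; here gcd(6, 11) = 1, so lcm(6, 11) = 6·11 = 66, so 66 ∣ r.

The biconditional holds.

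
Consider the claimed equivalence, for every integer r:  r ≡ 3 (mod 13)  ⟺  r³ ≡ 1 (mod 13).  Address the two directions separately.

(⟹) Suppose r ≡ 3 (mod 13). Write r = 13j + 3. Then (13j + 3)³ = 2197j³ + 1521j² + 351j + 27 = 13(169j³ + 117j² + 27j + 2) + 1, so r³ ≡ 1 (mod 13).

(⟸) This fails: take r = 1. Then 1³ = 1 ≡ 1 (mod 13), yet 1 ≡ 1 (mod 13), not 3.

The forward direction holds; the converse fails.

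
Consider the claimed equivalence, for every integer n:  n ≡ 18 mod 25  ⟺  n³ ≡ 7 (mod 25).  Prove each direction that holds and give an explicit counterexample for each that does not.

[⇒] Suppose n ≡ 18 mod 25. Write n = 25j + 18. Then (25j + 18)³ = 15625j³ + 33750j² + 24300j + 5832 = 25(625j³ + 1350j² + 972j + 233) + 7, so n³ ≡ 7 (mod 25).

[⇐] Conversely, suppose n³ ≡ 7 (mod 25). The only residue r in {0, …, 24} with r³ ≡ 7 (mod 25) is r = 18, so n ≡ 18 (mod 25).

Both implications hold.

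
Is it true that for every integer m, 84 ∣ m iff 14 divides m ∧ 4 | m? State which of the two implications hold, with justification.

Not equivalent: only (⇒) holds.

(←) This fails: take m = 28. Both 14 ∣ 28 and 4 ∣ 28, yet 28 is not a multiple of 84 (since 28 = 0·84 + 28), so 84 ∤ 28.

(→) If 84 ∣ m, write m = 84q. Since 84 = 6·14, m = 14·(6q), so 14 ∣ m; and since 84 = 21·4, m = 4·(21q), so 4 ∣ m.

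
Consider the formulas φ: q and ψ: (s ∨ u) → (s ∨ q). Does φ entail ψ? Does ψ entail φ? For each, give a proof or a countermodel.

(→) Assume the antecedent. If u is true, the antecedent forces (u = T, s = F, q = T) or (u = T, s = T, q = T), and (s ∨ u) → (s ∨ q) holds there. If u is false, (s ∨ u) → (s ∨ q) reduces to true regardless of the other variables. Either way (s ∨ u) → (s ∨ q) holds.

(←) This fails. Under u = F, s = F, q = F, the left side is false but the right side is true.

The forward direction holds; the converse fails.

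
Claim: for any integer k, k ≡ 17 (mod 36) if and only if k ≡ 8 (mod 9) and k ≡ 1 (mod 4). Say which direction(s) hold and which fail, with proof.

Both implications hold.

(⇒) Suppose k ≡ 17 (mod 36); write k = 36j + 17. Since 9 ∣ 36, reducing mod 9 gives k ≡ 17 ≡ 8 (mod 9); since 4 ∣ 36, reducing mod 4 gives k ≡ 17 ≡ 1 (mod 4).

(⇐) Conversely, if k ≡ 8 (mod 9) and k ≡ 1 (mod 4), then by the Chinese remainder theorem k ≡ 17 (mod 36). This is exactly k ≡ 17 (mod 36).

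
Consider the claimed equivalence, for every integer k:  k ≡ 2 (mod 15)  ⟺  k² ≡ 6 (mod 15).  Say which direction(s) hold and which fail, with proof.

Forward direction. This fails: take k = 2. Then 2 ≡ 2 (mod 15), but 2² = 4 ≡ 4 (mod 15), not 6.

Converse. This fails: take k = 6. Then 6² = 36 ≡ 6 (mod 15), yet 6 ≡ 6 (mod 15), not 2.

Neither direction holds.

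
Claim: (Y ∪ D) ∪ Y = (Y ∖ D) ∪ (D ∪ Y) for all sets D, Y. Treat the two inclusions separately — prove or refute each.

Both inclusions hold; the sets are equal.

(⟹) Let x ∈ (Y ∪ D) ∪ Y. Then either x ∈ D and x ∉ Y; or x ∈ Y and x ∉ D; or x ∈ D ∩ Y. In each case x ∈ (Y ∖ D) ∪ (D ∪ Y), so (Y ∪ D) ∪ Y ⊆ (Y ∖ D) ∪ (D ∪ Y).

(⟸) Let x ∈ (Y ∖ D) ∪ (D ∪ Y). Then either x ∈ D and x ∉ Y; or x ∈ Y and x ∉ D; or x ∈ D ∩ Y. In each case x ∈ (Y ∪ D) ∪ Y, so (Y ∖ D) ∪ (D ∪ Y) ⊆ (Y ∪ D) ∪ Y.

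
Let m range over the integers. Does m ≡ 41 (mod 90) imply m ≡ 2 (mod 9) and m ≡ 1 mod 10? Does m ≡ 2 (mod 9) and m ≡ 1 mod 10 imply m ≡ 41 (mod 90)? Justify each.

(⇒) fails and (⇐) fails.

[⇒] This fails: m = 41 gives 41 ≡ 41 (mod 90) but 41 ≡ 5 (mod 9), so the conjunction on the right does not hold.

[⇐] This fails: m = 11 satisfies both congruences on the right (11 ≡ 2 mod 9 and 11 ≡ 1 mod 10) yet 11 ≡ 11 (mod 90), not 41.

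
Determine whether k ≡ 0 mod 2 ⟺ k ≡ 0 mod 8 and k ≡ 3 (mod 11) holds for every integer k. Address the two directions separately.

The forward direction fails; the converse holds.

Forward direction. This fails: k = 0 gives 0 ≡ 0 (mod 2) but 0 ≡ 0 (mod 11), so the conjunction on the right does not hold.

Converse. If k ≡ 0 (mod 8) and k ≡ 3 (mod 11), then by the Chinese remainder theorem k ≡ 80 (mod 88). Since 80 ≡ 0 (mod 2) and 2 ∣ 88, we get k ≡ 0 (mod 2).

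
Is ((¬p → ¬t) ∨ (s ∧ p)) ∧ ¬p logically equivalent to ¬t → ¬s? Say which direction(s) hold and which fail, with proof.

(→) This fails. Under p = F, s = T, t = F, the left side is true but the right side is false.

(←) This fails. Under p = T, s = F, t = F, the left side is false but the right side is true.

Neither implication holds.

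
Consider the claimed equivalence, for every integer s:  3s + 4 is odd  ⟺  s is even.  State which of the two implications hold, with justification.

(⇒) fails and (⇐) fails.

(→) This fails: s = 7 gives 3s + 4 = 25, which is odd, but 7 is odd, not even.

(←) This also fails: s = 4 is even, but 3s + 4 = 16 is even, not odd.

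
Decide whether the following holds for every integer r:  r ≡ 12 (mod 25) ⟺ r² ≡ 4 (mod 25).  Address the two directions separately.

Forward direction. This fails: take r = 12. Then 12 ≡ 12 (mod 25), but 12² = 144 ≡ 19 (mod 25), not 4.

Converse. This fails: take r = 2. Then 2² = 4 ≡ 4 (mod 25), yet 2 ≡ 2 (mod 25), not 12.

(⇒) fails and (⇐) fails.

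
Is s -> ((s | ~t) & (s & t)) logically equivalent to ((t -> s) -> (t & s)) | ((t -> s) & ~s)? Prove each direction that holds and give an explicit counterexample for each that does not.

Both directions hold.

(→) Assume the antecedent. If s is true, the antecedent forces (s = T, t = T), and the consequent holds there. If s is false, the consequent reduces to true regardless of the other variables. Either way the consequent holds.

(←) Assume the antecedent. If s is true, the antecedent forces (s = T, t = T), and s -> ((s | ~t) & (s & t)) holds there. If s is false, s -> ((s | ~t) & (s & t)) reduces to true regardless of the other variables. Either way s -> ((s | ~t) & (s & t)) holds.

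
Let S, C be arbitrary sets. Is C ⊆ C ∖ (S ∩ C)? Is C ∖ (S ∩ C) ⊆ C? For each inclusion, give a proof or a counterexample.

(⟹) This inclusion fails. Take S = {1}, C = {1}; then 1 ∈ C but 1 ∉ C ∖ (S ∩ C).

(⟸) Let x ∈ C ∖ (S ∩ C). Then x ∈ C and x ∉ S, from which x ∈ C.

(⊆) fails; (⊇) holds.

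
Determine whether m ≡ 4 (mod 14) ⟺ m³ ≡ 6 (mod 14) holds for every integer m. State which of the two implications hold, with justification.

[⇒] This fails: take m = 4. Then 4 ≡ 4 (mod 14), but 4³ = 64 ≡ 8 (mod 14), not 6.

[⇐] This fails: take m = 6. Then 6³ = 216 ≡ 6 (mod 14), yet 6 ≡ 6 (mod 14), not 4.

Neither direction holds.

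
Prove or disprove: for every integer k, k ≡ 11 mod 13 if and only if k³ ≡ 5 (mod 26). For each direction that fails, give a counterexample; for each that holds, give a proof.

Neither implication holds.

[⇒] This fails: take k = 24. Then 24 ≡ 11 (mod 13), but 24³ = 13824 ≡ 18 (mod 26), not 5.

[⇐] This fails: take k = 7. Then 7³ = 343 ≡ 5 (mod 26), yet 7 ≡ 7 (mod 13), not 11.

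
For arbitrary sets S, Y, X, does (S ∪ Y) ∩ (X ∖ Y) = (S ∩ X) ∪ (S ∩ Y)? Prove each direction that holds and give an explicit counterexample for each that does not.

Forward inclusion. Let x ∈ (S ∪ Y) ∩ (X ∖ Y). Then x ∈ S ∩ X and x ∉ Y, from which x ∈ (S ∩ X) ∪ (S ∩ Y).

Reverse inclusion. This inclusion fails. Take S = {1}, Y = {1}, X = ∅; then 1 ∈ (S ∩ X) ∪ (S ∩ Y) but 1 ∉ (S ∪ Y) ∩ (X ∖ Y).

Only the forward inclusion holds.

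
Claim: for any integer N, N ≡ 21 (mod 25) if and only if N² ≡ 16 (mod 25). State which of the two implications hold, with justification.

(←) This fails: take N = 4. Then 4² = 16 ≡ 16 (mod 25), yet 4 ≡ 4 (mod 25), not 21.

(→) Suppose N ≡ 21 (mod 25). Write N = 25j + 21. Then (25j + 21)² = 625j² + 1050j + 441 = 25(25j² + 42j + 17) + 16, so N² ≡ 16 (mod 25).

(⇒) holds; (⇐) fails.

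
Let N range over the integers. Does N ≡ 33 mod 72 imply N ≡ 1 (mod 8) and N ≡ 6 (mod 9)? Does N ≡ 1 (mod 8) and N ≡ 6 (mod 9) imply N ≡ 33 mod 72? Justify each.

(⇐) If N ≡ 1 (mod 8) and N ≡ 6 (mod 9), then by the Chinese remainder theorem N ≡ 33 (mod 72). This is exactly N ≡ 33 (mod 72).

(⇒) Suppose N ≡ 33 (mod 72); write N = 72j + 33. Since 8 ∣ 72, reducing mod 8 gives N ≡ 33 ≡ 1 (mod 8); since 9 ∣ 72, reducing mod 9 gives N ≡ 33 ≡ 6 (mod 9).

Both directions hold.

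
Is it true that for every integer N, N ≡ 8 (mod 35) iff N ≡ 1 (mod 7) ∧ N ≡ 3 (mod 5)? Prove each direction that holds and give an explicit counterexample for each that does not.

[⇒] Suppose N ≡ 8 (mod 35); write N = 35j + 8. Since 7 ∣ 35, reducing mod 7 gives N ≡ 8 ≡ 1 (mod 7); since 5 ∣ 35, reducing mod 5 gives N ≡ 8 ≡ 3 (mod 5).

[⇐] Conversely, if N ≡ 1 (mod 7) and N ≡ 3 (mod 5), then by the Chinese remainder theorem N ≡ 8 (mod 35). This is exactly N ≡ 8 (mod 35).

Both directions hold; the statement is true.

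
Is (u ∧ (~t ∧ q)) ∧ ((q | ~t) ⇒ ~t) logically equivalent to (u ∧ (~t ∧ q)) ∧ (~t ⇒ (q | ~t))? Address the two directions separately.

The biconditional holds.

[⇐] Assume the antecedent. If u is true, the antecedent forces (u = T, t = F, q = T), and the consequent holds there. If u is false, the antecedent cannot hold. Either way the consequent holds.

[⇒] Assume the antecedent. If u is true, the antecedent forces (u = T, t = F, q = T), and the consequent holds there. If u is false, the antecedent cannot hold. Either way the consequent holds.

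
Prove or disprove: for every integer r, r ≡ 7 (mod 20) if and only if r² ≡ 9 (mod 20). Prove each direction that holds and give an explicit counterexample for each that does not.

(⟹) Suppose r ≡ 7 (mod 20). Write r = 20j + 7. Then (20j + 7)² = 400j² + 280j + 49 = 20(20j² + 14j + 2) + 9, so r² ≡ 9 (mod 20).

(⟸) This fails: take r = 3. Then 3² = 9 ≡ 9 (mod 20), yet 3 ≡ 3 (mod 20), not 7.

Only the forward direction holds.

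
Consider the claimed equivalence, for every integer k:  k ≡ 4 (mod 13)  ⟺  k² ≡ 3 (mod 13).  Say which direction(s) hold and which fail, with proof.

(⇒) holds; (⇐) fails.

Forward direction. Suppose k ≡ 4 (mod 13). Write k = 13j + 4. Then (13j + 4)² = 169j² + 104j + 16 = 13(13j² + 8j + 1) + 3, so k² ≡ 3 (mod 13).

Converse. This fails: take k = 9. Then 9² = 81 ≡ 3 (mod 13), yet 9 ≡ 9 (mod 13), not 4.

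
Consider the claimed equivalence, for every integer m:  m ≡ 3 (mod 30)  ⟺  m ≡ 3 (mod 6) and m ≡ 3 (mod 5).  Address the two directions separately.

(⟹) Suppose m ≡ 3 (mod 30); write m = 30j + 3. Since 6 ∣ 30, reducing mod 6 gives m ≡ 3 (mod 6); since 5 ∣ 30, reducing mod 5 gives m ≡ 3 (mod 5).

(⟸) Conversely, if m ≡ 3 (mod 6) and m ≡ 3 (mod 5), then by the Chinese remainder theorem m ≡ 3 (mod 30). This is exactly m ≡ 3 (mod 30).

Both implications hold.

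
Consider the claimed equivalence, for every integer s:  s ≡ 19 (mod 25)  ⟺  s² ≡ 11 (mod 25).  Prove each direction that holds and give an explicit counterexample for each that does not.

(⇒) Suppose s ≡ 19 (mod 25). Write s = 25j + 19. Then (25j + 19)² = 625j² + 950j + 361 = 25(25j² + 38j + 14) + 11, so s² ≡ 11 (mod 25).

(⇐) This fails: take s = 6. Then 6² = 36 ≡ 11 (mod 25), yet 6 ≡ 6 (mod 25), not 19.

Not equivalent: only (⇒) holds.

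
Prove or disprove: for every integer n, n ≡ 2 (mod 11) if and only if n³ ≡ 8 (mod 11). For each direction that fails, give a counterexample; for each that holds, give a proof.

Both implications hold.

(→) Suppose n ≡ 2 (mod 11). Write n = 11j + 2. Then (11j + 2)³ = 1331j³ + 726j² + 132j + 8 = 11(121j³ + 66j² + 12j) + 8, so n³ ≡ 8 (mod 11).

(←) For the converse, argue contrapositively. If n ≢ 2 (mod 11), then n is congruent to one of 0, 1, 3, 4, 5, 6, 7, 8, 9, 10 modulo 11, and these give n³ ≡ 0, 1, 5, 9, 4, 7, 2, 6, 3, 10 respectively — never 8.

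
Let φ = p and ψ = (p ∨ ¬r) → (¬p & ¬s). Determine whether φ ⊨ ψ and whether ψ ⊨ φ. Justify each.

Neither implication holds.

(⇒) This fails. Under p = T, r = F, s = F, the left side is true but the right side is false.

(⇐) This fails. Under p = F, r = F, s = F, the left side is false but the right side is true.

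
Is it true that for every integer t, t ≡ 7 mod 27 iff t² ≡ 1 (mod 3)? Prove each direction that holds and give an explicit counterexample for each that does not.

Only the forward implication holds.

[⇒] Suppose t ≡ 7 (mod 27). Then t² ≡ 7² = 49 (mod 27), and since 3 ∣ 27, also t² ≡ 1 (mod 3).

[⇐] This fails: take t = 1. Then 1² = 1 ≡ 1 (mod 3), yet 1 ≡ 1 (mod 27), not 7.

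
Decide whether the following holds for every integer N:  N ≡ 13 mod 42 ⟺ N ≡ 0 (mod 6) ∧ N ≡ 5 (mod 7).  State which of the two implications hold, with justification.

Neither implication holds.

(→) This fails: N = 13 gives 13 ≡ 13 (mod 42) but 13 ≡ 1 (mod 6), so the conjunction on the right does not hold.

(←) This fails: N = 12 satisfies both congruences on the right (12 ≡ 0 mod 6 and 12 ≡ 5 mod 7) yet 12 ≡ 12 (mod 42), not 13.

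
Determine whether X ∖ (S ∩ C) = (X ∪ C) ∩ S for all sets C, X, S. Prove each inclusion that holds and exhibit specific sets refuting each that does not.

Neither inclusion holds.

(⊆) This inclusion fails. Take C = ∅, X = {1}, S = ∅; then 1 ∈ X ∖ (S ∩ C) but 1 ∉ (X ∪ C) ∩ S.

(⊇) This inclusion fails. Take C = {1}, X = ∅, S = {1}; then 1 ∈ (X ∪ C) ∩ S but 1 ∉ X ∖ (S ∩ C).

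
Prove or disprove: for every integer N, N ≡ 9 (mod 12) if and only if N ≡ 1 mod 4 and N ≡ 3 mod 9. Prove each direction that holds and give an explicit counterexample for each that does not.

[⇒] This fails: N = 9 gives 9 ≡ 9 (mod 12) but 9 ≡ 0 (mod 9), so the conjunction on the right does not hold.

[⇐] Conversely, if N ≡ 1 (mod 4) and N ≡ 3 (mod 9), then by the Chinese remainder theorem N ≡ 21 (mod 36). Since 21 ≡ 9 (mod 12) and 12 ∣ 36, we get N ≡ 9 (mod 12).

The forward direction fails; the converse holds.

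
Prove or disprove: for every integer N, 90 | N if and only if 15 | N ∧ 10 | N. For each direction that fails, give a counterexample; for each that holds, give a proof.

Forward direction. If 90 ∣ N, write N = 90q. Since 90 = 6·15, N = 15·(6q), so 15 ∣ N; and since 90 = 9·10, N = 10·(9q), so 10 ∣ N.

Converse. This fails: take N = 30. Both 15 ∣ 30 and 10 ∣ 30, yet 30 is not a multiple of 90 (since 30 = 0·90 + 30), so 90 ∤ 30.

Only the forward implication holds.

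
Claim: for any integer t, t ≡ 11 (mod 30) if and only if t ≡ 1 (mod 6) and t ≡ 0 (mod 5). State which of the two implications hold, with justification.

[⇒] This fails: t = 11 gives 11 ≡ 11 (mod 30) but 11 ≡ 5 (mod 6), so the conjunction on the right does not hold.

[⇐] This fails: t = 25 satisfies both congruences on the right (25 ≡ 1 mod 6 and 25 ≡ 0 mod 5) yet 25 ≡ 25 (mod 30), not 11.

Neither implication holds.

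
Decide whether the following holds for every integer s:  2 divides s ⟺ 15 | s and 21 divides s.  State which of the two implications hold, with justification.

Neither implication holds.

(→) This fails: take s = 2. Certainly 2 ∣ 2, but 15 ∤ 2.

(←) This fails: take s = 105. Both 15 ∣ 105 and 21 ∣ 105, yet 105 is not a multiple of 2 (since 105 = 52·2 + 1), so 2 ∤ 105.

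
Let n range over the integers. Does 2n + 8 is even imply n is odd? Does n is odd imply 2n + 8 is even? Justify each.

The forward direction fails; the converse holds.

[⇒] This fails: take n = 2. Then 2n + 8 = 12, which is even, yet n = 2 is even, not odd.

[⇐] Suppose n is odd. Since 2 is even, 2n is even for every n, so 2n + 8 has the same parity as 8, which is even. Hence 2n + 8 is even.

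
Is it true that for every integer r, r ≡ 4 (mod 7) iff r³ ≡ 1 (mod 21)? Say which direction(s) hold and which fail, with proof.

(→) This fails: take r = 11. Then 11 ≡ 4 (mod 7), but 11³ = 1331 ≡ 8 (mod 21), not 1.

(←) This fails: take r = 1. Then 1³ = 1 ≡ 1 (mod 21), yet 1 ≡ 1 (mod 7), not 4.

(⇒) fails and (⇐) fails.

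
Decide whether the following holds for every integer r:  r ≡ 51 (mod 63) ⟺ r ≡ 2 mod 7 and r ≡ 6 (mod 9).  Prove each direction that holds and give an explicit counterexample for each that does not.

Both directions hold; the statement is true.

(⇐) If r ≡ 2 (mod 7) and r ≡ 6 (mod 9), then by the Chinese remainder theorem r ≡ 51 (mod 63). This is exactly r ≡ 51 (mod 63).

(⇒) Suppose r ≡ 51 (mod 63); write r = 63j + 51. Since 7 ∣ 63, reducing mod 7 gives r ≡ 51 ≡ 2 (mod 7); since 9 ∣ 63, reducing mod 9 gives r ≡ 51 ≡ 6 (mod 9).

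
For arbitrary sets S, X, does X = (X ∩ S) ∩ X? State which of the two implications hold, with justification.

The sets are not equal: only the reverse inclusion holds.

(⟹) This inclusion fails. Take S = ∅, X = {1}; then 1 ∈ X but 1 ∉ (X ∩ S) ∩ X.

(⟸) Let x ∈ (X ∩ S) ∩ X. Then x ∈ S ∩ X, from which x ∈ X.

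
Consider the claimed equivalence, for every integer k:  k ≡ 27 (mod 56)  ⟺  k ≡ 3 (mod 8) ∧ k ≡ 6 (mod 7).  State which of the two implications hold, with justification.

[⇒] Suppose k ≡ 27 (mod 56); write k = 56j + 27. Since 8 ∣ 56, reducing mod 8 gives k ≡ 27 ≡ 3 (mod 8); since 7 ∣ 56, reducing mod 7 gives k ≡ 27 ≡ 6 (mod 7).

[⇐] Conversely, if k ≡ 3 (mod 8) and k ≡ 6 (mod 7), then by the Chinese remainder theorem k ≡ 27 (mod 56). This is exactly k ≡ 27 (mod 56).

Both directions hold; the statement is true.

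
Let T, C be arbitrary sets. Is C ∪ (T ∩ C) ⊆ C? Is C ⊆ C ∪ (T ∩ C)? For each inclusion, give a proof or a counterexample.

(⊆) Let x ∈ C ∪ (T ∩ C). Then either x ∈ C and x ∉ T; or x ∈ T ∩ C. In each case x ∈ C, so C ∪ (T ∩ C) ⊆ C.

(⊇) Let x ∈ C. Then either x ∈ C and x ∉ T; or x ∈ T ∩ C. In each case x ∈ C ∪ (T ∩ C), so C ⊆ C ∪ (T ∩ C).

Both inclusions hold.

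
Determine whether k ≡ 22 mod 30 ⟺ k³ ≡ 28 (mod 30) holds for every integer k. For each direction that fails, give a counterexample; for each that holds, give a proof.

Both directions hold.

[⇒] Suppose k ≡ 22 mod 30. Write k = 30j + 22. Then (30j + 22)³ = 27000j³ + 59400j² + 43560j + 10648 = 30(900j³ + 1980j² + 1452j + 354) + 28, so k³ ≡ 28 (mod 30).

[⇐] Conversely, suppose k³ ≡ 28 (mod 30). The only residue r in {0, …, 29} with r³ ≡ 28 (mod 30) is r = 22, so k ≡ 22 (mod 30).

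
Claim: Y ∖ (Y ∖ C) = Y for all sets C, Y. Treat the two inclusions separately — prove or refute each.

(⊇) This inclusion fails. Take C = ∅, Y = {1}; then 1 ∈ Y but 1 ∉ Y ∖ (Y ∖ C).

(⊆) Let x ∈ Y ∖ (Y ∖ C). Then x ∈ C ∩ Y, from which x ∈ Y.

The sets are not equal: only the forward inclusion holds.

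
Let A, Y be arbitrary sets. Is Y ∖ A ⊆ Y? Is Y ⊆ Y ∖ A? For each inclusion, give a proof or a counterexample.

Only the forward inclusion holds.

(⟸) This inclusion fails. Take A = {1}, Y = {1}; then 1 ∈ Y but 1 ∉ Y ∖ A.

(⟹) Let x ∈ Y ∖ A. Then x ∈ Y and x ∉ A, from which x ∈ Y.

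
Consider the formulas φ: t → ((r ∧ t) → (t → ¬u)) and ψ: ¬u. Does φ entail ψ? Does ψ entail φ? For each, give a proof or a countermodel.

Only the reverse direction holds.

(⇐) Assume the antecedent. If u is true, the antecedent cannot hold. If u is false, t → ((r ∧ t) → (t → ¬u)) reduces to true regardless of the other variables. Either way t → ((r ∧ t) → (t → ¬u)) holds.

(⇒) This fails. Under u = T, r = F, t = F, the left side is true but the right side is false.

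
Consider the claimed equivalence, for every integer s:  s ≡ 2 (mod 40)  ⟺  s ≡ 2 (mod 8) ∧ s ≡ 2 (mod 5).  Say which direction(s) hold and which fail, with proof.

(←) If s ≡ 2 (mod 8) and s ≡ 2 (mod 5), then by the Chinese remainder theorem s ≡ 2 (mod 40). This is exactly s ≡ 2 (mod 40).

(→) Suppose s ≡ 2 (mod 40); write s = 40j + 2. Since 8 ∣ 40, reducing mod 8 gives s ≡ 2 (mod 8); since 5 ∣ 40, reducing mod 5 gives s ≡ 2 (mod 5).

Equivalent; both directions hold.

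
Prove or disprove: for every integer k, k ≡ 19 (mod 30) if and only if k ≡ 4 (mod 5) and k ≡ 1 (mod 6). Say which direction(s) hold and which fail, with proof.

The biconditional holds.

(⇒) Suppose k ≡ 19 (mod 30); write k = 30j + 19. Since 5 ∣ 30, reducing mod 5 gives k ≡ 19 ≡ 4 (mod 5); since 6 ∣ 30, reducing mod 6 gives k ≡ 19 ≡ 1 (mod 6).

(⇐) Conversely, if k ≡ 4 (mod 5) and k ≡ 1 (mod 6), then by the Chinese remainder theorem k ≡ 19 (mod 30). This is exactly k ≡ 19 (mod 30).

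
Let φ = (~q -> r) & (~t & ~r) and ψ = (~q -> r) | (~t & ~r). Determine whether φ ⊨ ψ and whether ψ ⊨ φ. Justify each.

Forward direction. Assume the antecedent. If t is true, the antecedent cannot hold. If t is false, (~q -> r) | (~t & ~r) reduces to true regardless of the other variables. Either way (~q -> r) | (~t & ~r) holds.

Converse. This fails. Under t = F, q = F, r = F, the left side is false but the right side is true.

(⇒) holds; (⇐) fails.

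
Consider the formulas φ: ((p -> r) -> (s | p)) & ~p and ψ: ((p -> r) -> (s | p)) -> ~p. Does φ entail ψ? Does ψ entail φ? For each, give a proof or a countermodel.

The forward direction holds; the converse fails.

(→) Assume the antecedent. If r is true, the antecedent forces (r = T, p = F, s = T), and ((p -> r) -> (s | p)) -> ~p holds there. If r is false, the antecedent forces (r = F, p = F, s = T), and ((p -> r) -> (s | p)) -> ~p holds there. Either way ((p -> r) -> (s | p)) -> ~p holds.

(←) This fails. Under r = F, p = F, s = F, the left side is false but the right side is true.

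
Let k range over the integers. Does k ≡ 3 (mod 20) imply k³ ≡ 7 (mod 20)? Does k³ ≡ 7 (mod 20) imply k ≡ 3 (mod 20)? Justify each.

Both implications hold.

Converse. Suppose k³ ≡ 7 (mod 20). The only residue r in {0, …, 19} with r³ ≡ 7 (mod 20) is r = 3, so k ≡ 3 (mod 20).

Forward direction. Suppose k ≡ 3 (mod 20). Write k = 20j + 3. Then (20j + 3)³ = 8000j³ + 3600j² + 540j + 27 = 20(400j³ + 180j² + 27j + 1) + 7, so k³ ≡ 7 (mod 20).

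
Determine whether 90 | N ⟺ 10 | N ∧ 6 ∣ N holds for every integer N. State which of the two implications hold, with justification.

[⇒] If 90 ∣ N, write N = 90q. Since 90 = 9·10, N = 10·(9q), so 10 ∣ N; and since 90 = 15·6, N = 6·(15q), so 6 ∣ N.

[⇐] This fails: take N = 30. Both 10 ∣ 30 and 6 ∣ 30, yet 30 is not a multiple of 90 (since 30 = 0·90 + 30), so 90 ∤ 30.

(⇒) holds; (⇐) fails.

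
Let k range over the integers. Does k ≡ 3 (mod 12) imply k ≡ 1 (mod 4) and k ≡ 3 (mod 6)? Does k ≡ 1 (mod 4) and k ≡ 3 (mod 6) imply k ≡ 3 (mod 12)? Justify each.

(⇒) This fails: k = 3 gives 3 ≡ 3 (mod 12) but 3 ≡ 3 (mod 4), so the conjunction on the right does not hold.

(⇐) This fails: k = 9 satisfies both congruences on the right (9 ≡ 1 mod 4 and 9 ≡ 3 mod 6) yet 9 ≡ 9 (mod 12), not 3.

Neither implication holds.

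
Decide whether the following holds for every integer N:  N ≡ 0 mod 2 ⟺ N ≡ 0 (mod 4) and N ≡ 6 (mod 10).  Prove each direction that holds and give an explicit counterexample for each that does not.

[⇐] If N ≡ 0 (mod 4) and N ≡ 6 (mod 10), then by the Chinese remainder theorem N ≡ 16 (mod 20). Since 16 ≡ 0 (mod 2) and 2 ∣ 20, we get N ≡ 0 (mod 2).

[⇒] This fails: N = 0 gives 0 ≡ 0 (mod 2) but 0 ≡ 0 (mod 10), so the conjunction on the right does not hold.

(⇒) fails; (⇐) holds.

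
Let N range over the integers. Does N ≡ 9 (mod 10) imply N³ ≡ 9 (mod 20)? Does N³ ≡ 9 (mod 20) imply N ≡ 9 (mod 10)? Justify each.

Only the reverse direction holds.

[⇒] This fails: take N = 19. Then 19 ≡ 9 (mod 10), but 19³ = 6859 ≡ 19 (mod 20), not 9.

[⇐] Conversely, the residues r modulo 20 with r³ ≡ 9 (mod 20) are exactly {9}, and each is ≡ 9 (mod 10).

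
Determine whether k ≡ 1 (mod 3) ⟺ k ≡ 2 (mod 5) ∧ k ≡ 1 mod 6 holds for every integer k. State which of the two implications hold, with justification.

(⇒) fails; (⇐) holds.

(→) This fails: k = 1 gives 1 ≡ 1 (mod 3) but 1 ≡ 1 (mod 5), so the conjunction on the right does not hold.

(←) Conversely, if k ≡ 2 (mod 5) and k ≡ 1 (mod 6), then by the Chinese remainder theorem k ≡ 7 (mod 30). Since 7 ≡ 1 (mod 3) and 3 ∣ 30, we get k ≡ 1 (mod 3).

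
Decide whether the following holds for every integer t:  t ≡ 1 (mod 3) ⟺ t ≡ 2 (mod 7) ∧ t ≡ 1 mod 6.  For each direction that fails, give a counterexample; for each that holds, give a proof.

(⇒) fails; (⇐) holds.

(←) If t ≡ 2 (mod 7) and t ≡ 1 (mod 6), then by the Chinese remainder theorem t ≡ 37 (mod 42). Since 37 ≡ 1 (mod 3) and 3 ∣ 42, we get t ≡ 1 (mod 3).

(→) This fails: t = 1 gives 1 ≡ 1 (mod 3) but 1 ≡ 1 (mod 7), so the conjunction on the right does not hold.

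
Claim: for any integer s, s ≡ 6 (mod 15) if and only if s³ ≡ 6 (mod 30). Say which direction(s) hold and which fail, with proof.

(⇒) This fails: take s = 21. Then 21 ≡ 6 (mod 15), but 21³ = 9261 ≡ 21 (mod 30), not 6.

(⇐) Conversely, the residues r modulo 30 with r³ ≡ 6 (mod 30) are exactly {6}, and each is ≡ 6 (mod 15).

(⇒) fails; (⇐) holds.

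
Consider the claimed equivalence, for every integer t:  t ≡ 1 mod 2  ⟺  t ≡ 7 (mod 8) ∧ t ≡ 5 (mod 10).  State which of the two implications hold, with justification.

Not equivalent: only (⇐) holds.

(→) This fails: t = 1 gives 1 ≡ 1 (mod 2) but 1 ≡ 1 (mod 8), so the conjunction on the right does not hold.

(←) Conversely, if t ≡ 7 (mod 8) and t ≡ 5 (mod 10), then by the Chinese remainder theorem t ≡ 15 (mod 40). Since 15 ≡ 1 (mod 2) and 2 ∣ 40, we get t ≡ 1 (mod 2).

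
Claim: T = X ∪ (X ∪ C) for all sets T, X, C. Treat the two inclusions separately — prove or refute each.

(⊆) fails and (⊇) fails.

(⟹) This inclusion fails. Take T = {1}, X = ∅, C = ∅; then 1 ∈ T but 1 ∉ X ∪ (X ∪ C).

(⟸) This inclusion fails. Take T = ∅, X = {1}, C = ∅; then 1 ∈ X ∪ (X ∪ C) but 1 ∉ T.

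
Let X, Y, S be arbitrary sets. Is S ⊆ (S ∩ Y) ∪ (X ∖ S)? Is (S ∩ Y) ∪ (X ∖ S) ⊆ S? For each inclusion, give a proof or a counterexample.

(⊆) fails and (⊇) fails.

(⊆) This inclusion fails. Take X = ∅, Y = ∅, S = {1}; then 1 ∈ S but 1 ∉ (S ∩ Y) ∪ (X ∖ S).

(⊇) This inclusion fails. Take X = {1}, Y = ∅, S = ∅; then 1 ∈ (S ∩ Y) ∪ (X ∖ S) but 1 ∉ S.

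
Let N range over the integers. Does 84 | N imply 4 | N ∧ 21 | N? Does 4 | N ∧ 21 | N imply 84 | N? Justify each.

The biconditional holds.

(⇒) If 84 ∣ N, write N = 84q. Since 84 = 21·4, N = 4·(21q), so 4 ∣ N; and since 84 = 4·21, N = 21·(4q), so 21 ∣ N.

(⇐) Suppose 4 ∣ N and 21 ∣ N. Any common multiple of 4 and 21 is a multiple of their lcm; here gcd(4, 21) = 1, so lcm(4, 21) = 4·21 = 84, so 84 ∣ N.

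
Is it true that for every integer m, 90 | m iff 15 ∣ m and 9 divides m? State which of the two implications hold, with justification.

(⟹) If 90 ∣ m, write m = 90q. Since 90 = 6·15, m = 15·(6q), so 15 ∣ m; and since 90 = 10·9, m = 9·(10q), so 9 ∣ m.

(⟸) This fails: take m = 45. Both 15 ∣ 45 and 9 ∣ 45, yet 45 is not a multiple of 90 (since 45 = 0·90 + 45), so 90 ∤ 45.

Only the forward implication holds.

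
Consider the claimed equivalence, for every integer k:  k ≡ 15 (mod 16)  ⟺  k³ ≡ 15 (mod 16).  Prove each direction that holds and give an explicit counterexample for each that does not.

(→) Suppose k ≡ 15 (mod 16). Write k = 16j + 15. Then (16j + 15)³ = 4096j³ + 11520j² + 10800j + 3375 = 16(256j³ + 720j² + 675j + 210) + 15, so k³ ≡ 15 (mod 16).

(←) Conversely, suppose k³ ≡ 15 (mod 16). The only residue r in {0, …, 15} with r³ ≡ 15 (mod 16) is r = 15, so k ≡ 15 (mod 16).

The biconditional holds.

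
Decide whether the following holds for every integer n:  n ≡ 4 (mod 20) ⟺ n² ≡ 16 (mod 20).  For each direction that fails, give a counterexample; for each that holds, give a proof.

[⇒] Suppose n ≡ 4 (mod 20). Write n = 20j + 4. Then (20j + 4)² = 400j² + 160j + 16 = 20(20j² + 8j) + 16, so n² ≡ 16 (mod 20).

[⇐] This fails: take n = 6. Then 6² = 36 ≡ 16 (mod 20), yet 6 ≡ 6 (mod 20), not 4.

Only the forward direction holds.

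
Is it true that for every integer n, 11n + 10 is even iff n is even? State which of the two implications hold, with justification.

Both directions hold.

(←) Suppose n is even; write n = 2j. Then 11n + 10 = 11·(2j) + 10 = 2·11j + 10, which is even.

(→) Suppose 11n + 10 is even. Since 11 is odd, 11n and n have the same parity, so 11n + 10 ≡ n + 10 (mod 2). As 10 is even, 11n + 10 is even exactly when n is even. Thus n is even.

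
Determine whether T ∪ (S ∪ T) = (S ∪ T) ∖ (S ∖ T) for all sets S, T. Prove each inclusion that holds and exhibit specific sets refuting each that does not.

(⊆) fails; (⊇) holds.

(⊆) This inclusion fails. Take S = {1}, T = ∅; then 1 ∈ T ∪ (S ∪ T) but 1 ∉ (S ∪ T) ∖ (S ∖ T).

(⊇) Let x ∈ (S ∪ T) ∖ (S ∖ T). Then either x ∈ T and x ∉ S; or x ∈ S ∩ T. In each case x ∈ T ∪ (S ∪ T), so (S ∪ T) ∖ (S ∖ T) ⊆ T ∪ (S ∪ T).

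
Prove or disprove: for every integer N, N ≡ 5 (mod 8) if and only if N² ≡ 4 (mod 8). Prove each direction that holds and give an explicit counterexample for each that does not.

Forward direction. This fails: take N = 5. Then 5 ≡ 5 (mod 8), but 5² = 25 ≡ 1 (mod 8), not 4.

Converse. This fails: take N = 2. Then 2² = 4 ≡ 4 (mod 8), yet 2 ≡ 2 (mod 8), not 5.

Neither direction holds.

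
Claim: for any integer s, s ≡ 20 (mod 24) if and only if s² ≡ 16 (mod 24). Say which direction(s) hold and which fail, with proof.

[⇒] Suppose s ≡ 20 (mod 24). Write s = 24j + 20. Then (24j + 20)² = 576j² + 960j + 400 = 24(24j² + 40j + 16) + 16, so s² ≡ 16 (mod 24).

[⇐] This fails: take s = 4. Then 4² = 16 ≡ 16 (mod 24), yet 4 ≡ 4 (mod 24), not 20.

(⇒) holds; (⇐) fails.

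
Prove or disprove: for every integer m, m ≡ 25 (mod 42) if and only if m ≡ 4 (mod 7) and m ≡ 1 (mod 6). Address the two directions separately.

Both implications hold.

[⇒] Suppose m ≡ 25 (mod 42); write m = 42j + 25. Since 7 ∣ 42, reducing mod 7 gives m ≡ 25 ≡ 4 (mod 7); since 6 ∣ 42, reducing mod 6 gives m ≡ 25 ≡ 1 (mod 6).

[⇐] Conversely, if m ≡ 4 (mod 7) and m ≡ 1 (mod 6), then by the Chinese remainder theorem m ≡ 25 (mod 42). This is exactly m ≡ 25 (mod 42).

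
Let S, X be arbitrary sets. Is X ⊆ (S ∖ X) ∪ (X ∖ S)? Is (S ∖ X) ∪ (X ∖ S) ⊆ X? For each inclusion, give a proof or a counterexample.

(⊆) This inclusion fails. Take S = {1}, X = {1}; then 1 ∈ X but 1 ∉ (S ∖ X) ∪ (X ∖ S).

(⊇) This inclusion fails. Take S = {1}, X = ∅; then 1 ∈ (S ∖ X) ∪ (X ∖ S) but 1 ∉ X.

Neither inclusion holds.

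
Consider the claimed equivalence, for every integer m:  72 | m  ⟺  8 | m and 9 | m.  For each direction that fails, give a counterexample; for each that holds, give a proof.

Converse. Suppose 8 ∣ m and 9 ∣ m. Any common multiple of 8 and 9 is a multiple of their lcm; here gcd(8, 9) = 1, so lcm(8, 9) = 8·9 = 72, so 72 ∣ m.

Forward direction. If 72 ∣ m, write m = 72q. Since 72 = 9·8, m = 8·(9q), so 8 ∣ m; and since 72 = 8·9, m = 9·(8q), so 9 ∣ m.

Both directions hold.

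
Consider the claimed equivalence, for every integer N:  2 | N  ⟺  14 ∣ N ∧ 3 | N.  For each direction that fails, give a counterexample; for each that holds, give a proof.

Only the reverse direction holds.

(⟹) This fails: take N = 2. Certainly 2 ∣ 2, but 14 ∤ 2.

(⟸) Suppose 14 ∣ N and 3 ∣ N. Any common multiple of 14 and 3 is a multiple of their lcm; here gcd(14, 3) = 1, so lcm(14, 3) = 14·3 = 42, so 42 ∣ N. Since 2 ∣ 42, it follows that 2 ∣ N.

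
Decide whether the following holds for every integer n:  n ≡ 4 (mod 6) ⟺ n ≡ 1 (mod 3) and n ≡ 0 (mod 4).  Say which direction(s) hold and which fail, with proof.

(⇒) fails; (⇐) holds.

(→) This fails: n = 10 gives 10 ≡ 4 (mod 6) but 10 ≡ 2 (mod 4), so the conjunction on the right does not hold.

(←) Conversely, if n ≡ 1 (mod 3) and n ≡ 0 (mod 4), then by the Chinese remainder theorem n ≡ 4 (mod 12). Since 4 ≡ 4 (mod 6) and 6 ∣ 12, we get n ≡ 4 (mod 6).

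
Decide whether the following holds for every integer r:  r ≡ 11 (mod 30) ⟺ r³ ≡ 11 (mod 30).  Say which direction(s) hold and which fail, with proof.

[⇒] Suppose r ≡ 11 (mod 30). Write r = 30j + 11. Then (30j + 11)³ = 27000j³ + 29700j² + 10890j + 1331 = 30(900j³ + 990j² + 363j + 44) + 11, so r³ ≡ 11 (mod 30).

[⇐] Conversely, suppose r³ ≡ 11 (mod 30). The only residue r in {0, …, 29} with r³ ≡ 11 (mod 30) is r = 11, so r ≡ 11 (mod 30).

Both directions hold; the statement is true.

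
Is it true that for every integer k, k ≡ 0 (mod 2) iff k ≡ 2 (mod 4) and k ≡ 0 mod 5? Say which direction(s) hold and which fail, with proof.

(⟸) If k ≡ 2 (mod 4) and k ≡ 0 (mod 5), then by the Chinese remainder theorem k ≡ 10 (mod 20). Since 10 ≡ 0 (mod 2) and 2 ∣ 20, we get k ≡ 0 (mod 2).

(⟹) This fails: k = 0 gives 0 ≡ 0 (mod 2) but 0 ≡ 0 (mod 4), so the conjunction on the right does not hold.

(⇒) fails; (⇐) holds.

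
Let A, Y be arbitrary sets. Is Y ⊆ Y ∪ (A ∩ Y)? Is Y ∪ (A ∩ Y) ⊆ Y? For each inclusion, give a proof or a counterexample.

Forward inclusion. Let x ∈ Y. Then either x ∈ Y and x ∉ A; or x ∈ A ∩ Y. In each case x ∈ Y ∪ (A ∩ Y), so Y ⊆ Y ∪ (A ∩ Y).

Reverse inclusion. Let x ∈ Y ∪ (A ∩ Y). Then either x ∈ Y and x ∉ A; or x ∈ A ∩ Y. In each case x ∈ Y, so Y ∪ (A ∩ Y) ⊆ Y.

Both inclusions hold.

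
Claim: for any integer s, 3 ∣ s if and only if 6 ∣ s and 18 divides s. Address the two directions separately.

The forward direction fails; the converse holds.

(⟹) This fails: take s = 3. Certainly 3 ∣ 3, but 6 ∤ 3.

(⟸) Suppose 6 ∣ s and 18 ∣ s. Any common multiple of 6 and 18 is a multiple of their lcm; here lcm(6, 18) = 6·18/gcd(6, 18) = 108/6 = 18, so 18 ∣ s. Since 3 ∣ 18, it follows that 3 ∣ s.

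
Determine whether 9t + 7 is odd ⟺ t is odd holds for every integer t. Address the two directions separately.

Forward direction. This fails: t = 2 gives 9t + 7 = 25, which is odd, but 2 is even, not odd.

Converse. This also fails: t = 5 is odd, but 9t + 7 = 52 is even, not odd.

(⇒) fails and (⇐) fails.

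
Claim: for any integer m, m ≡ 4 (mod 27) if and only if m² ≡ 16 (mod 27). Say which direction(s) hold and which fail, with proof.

Only the forward implication holds.

(→) Suppose m ≡ 4 (mod 27). Write m = 27j + 4. Then (27j + 4)² = 729j² + 216j + 16 = 27(27j² + 8j) + 16, so m² ≡ 16 (mod 27).

(←) This fails: take m = 23. Then 23² = 529 ≡ 16 (mod 27), yet 23 ≡ 23 (mod 27), not 4.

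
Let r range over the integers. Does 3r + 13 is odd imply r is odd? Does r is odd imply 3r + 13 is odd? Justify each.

(⇒) This fails: r = 2 gives 3r + 13 = 19, which is odd, but 2 is even, not odd.

(⇐) This also fails: r = 5 is odd, but 3r + 13 = 28 is even, not odd.

(⇒) fails and (⇐) fails.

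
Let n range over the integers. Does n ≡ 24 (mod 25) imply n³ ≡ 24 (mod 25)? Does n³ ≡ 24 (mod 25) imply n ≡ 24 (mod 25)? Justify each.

Forward direction. Suppose n ≡ 24 (mod 25). Write n = 25j + 24. Then (25j + 24)³ = 15625j³ + 45000j² + 43200j + 13824 = 25(625j³ + 1800j² + 1728j + 552) + 24, so n³ ≡ 24 (mod 25).

Converse. Suppose n³ ≡ 24 (mod 25). The only residue r in {0, …, 24} with r³ ≡ 24 (mod 25) is r = 24, so n ≡ 24 (mod 25).

Both directions hold; the statement is true.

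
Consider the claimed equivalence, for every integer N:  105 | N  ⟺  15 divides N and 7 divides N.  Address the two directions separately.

(⇐) Suppose 15 ∣ N and 7 ∣ N. Any common multiple of 15 and 7 is a multiple of their lcm; here gcd(15, 7) = 1, so lcm(15, 7) = 15·7 = 105, so 105 ∣ N.

(⇒) If 105 ∣ N, write N = 105q. Since 105 = 7·15, N = 15·(7q), so 15 ∣ N; and since 105 = 15·7, N = 7·(15q), so 7 ∣ N.

The biconditional holds.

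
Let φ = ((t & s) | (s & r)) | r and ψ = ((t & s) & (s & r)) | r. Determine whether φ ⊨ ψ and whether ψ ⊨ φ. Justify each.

(⇒) This fails. Under t = T, s = T, r = F, the left side is true but the right side is false.

(⇐) Assume the antecedent. If t is true, the antecedent forces (t = T, s = F, r = T) or (t = T, s = T, r = T), and ((t & s) | (s & r)) | r holds there. If t is false, the antecedent forces (t = F, s = F, r = T) or (t = F, s = T, r = T), and ((t & s) | (s & r)) | r holds there. Either way ((t & s) | (s & r)) | r holds.

Only the reverse direction holds.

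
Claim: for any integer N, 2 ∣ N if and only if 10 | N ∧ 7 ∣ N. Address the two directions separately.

Not equivalent: only (⇐) holds.

(⇒) This fails: take N = 2. Certainly 2 ∣ 2, but 10 ∤ 2.

(⇐) Suppose 10 ∣ N and 7 ∣ N. Any common multiple of 10 and 7 is a multiple of their lcm; here gcd(10, 7) = 1, so lcm(10, 7) = 10·7 = 70, so 70 ∣ N. Since 2 ∣ 70, it follows that 2 ∣ N.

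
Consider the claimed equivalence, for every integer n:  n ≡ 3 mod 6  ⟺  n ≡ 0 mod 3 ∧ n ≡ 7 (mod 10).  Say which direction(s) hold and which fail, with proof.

(⇒) This fails: n = 3 gives 3 ≡ 3 (mod 6) but 3 ≡ 3 (mod 10), so the conjunction on the right does not hold.

(⇐) Conversely, if n ≡ 0 (mod 3) and n ≡ 7 (mod 10), then by the Chinese remainder theorem n ≡ 27 (mod 30). Since 27 ≡ 3 (mod 6) and 6 ∣ 30, we get n ≡ 3 (mod 6).

Only the reverse direction holds.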